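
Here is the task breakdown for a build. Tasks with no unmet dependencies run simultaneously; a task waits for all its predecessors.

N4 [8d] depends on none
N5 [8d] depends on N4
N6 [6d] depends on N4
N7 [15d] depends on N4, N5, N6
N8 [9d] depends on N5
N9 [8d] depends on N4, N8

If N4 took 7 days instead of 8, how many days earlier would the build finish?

As given, the longest chain is N4→N5→N8→N9 = 8+8+9+8 = 33, so the finish is 33 days.
Since N4 is critical, the -1 change carries straight to that chain (now 32 days).
No other chain overtakes it, so the finish is 32 days.
Change in finish: 32 − 33 = -1 days.

1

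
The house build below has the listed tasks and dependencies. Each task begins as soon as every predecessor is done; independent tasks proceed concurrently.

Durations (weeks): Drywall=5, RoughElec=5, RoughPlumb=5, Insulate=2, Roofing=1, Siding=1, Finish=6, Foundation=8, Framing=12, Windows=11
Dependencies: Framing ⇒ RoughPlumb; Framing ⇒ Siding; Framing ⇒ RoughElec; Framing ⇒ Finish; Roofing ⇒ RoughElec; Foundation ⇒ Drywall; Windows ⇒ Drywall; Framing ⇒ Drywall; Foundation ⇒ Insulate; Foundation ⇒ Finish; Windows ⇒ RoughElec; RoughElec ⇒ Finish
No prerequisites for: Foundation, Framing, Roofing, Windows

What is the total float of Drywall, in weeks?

The longest chain is Framing→RoughElec→Finish = 12+5+6 = 23; overall finish 23 weeks.
Longest path through Drywall: 17 weeks (earliest finish 17, latest finish 23).
Slack of Drywall = 18 − 12 = 6 weeks.

6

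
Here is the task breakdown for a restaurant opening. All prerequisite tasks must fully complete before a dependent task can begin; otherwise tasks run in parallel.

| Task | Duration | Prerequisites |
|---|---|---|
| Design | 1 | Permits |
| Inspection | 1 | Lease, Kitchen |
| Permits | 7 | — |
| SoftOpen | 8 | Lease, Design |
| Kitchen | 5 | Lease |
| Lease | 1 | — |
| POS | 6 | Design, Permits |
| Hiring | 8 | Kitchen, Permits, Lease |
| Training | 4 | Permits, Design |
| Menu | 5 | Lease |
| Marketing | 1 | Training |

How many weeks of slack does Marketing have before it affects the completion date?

3

Permits→Design→SoftOpen = 7+1+8 = 16 sets the makespan at 16 weeks.
Longest path through Marketing: 13 weeks (earliest finish 13, latest finish 16).
So Marketing can slip 16 − 13 = 3 weeks.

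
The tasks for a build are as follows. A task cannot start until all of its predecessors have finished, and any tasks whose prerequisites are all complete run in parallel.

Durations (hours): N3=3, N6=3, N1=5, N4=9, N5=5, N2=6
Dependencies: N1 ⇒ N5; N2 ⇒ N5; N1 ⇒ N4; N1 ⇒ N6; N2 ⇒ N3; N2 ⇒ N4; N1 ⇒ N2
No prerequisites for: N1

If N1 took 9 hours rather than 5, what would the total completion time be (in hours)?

Actual critical path: N1→N2→N4 = 5+6+9 = 20 ⇒ 20 hours.
N1 is on the critical path; changing it to 9 makes that path 24 hours.
The critical path is still N1→N2→N4; finish is now 24 hours.

24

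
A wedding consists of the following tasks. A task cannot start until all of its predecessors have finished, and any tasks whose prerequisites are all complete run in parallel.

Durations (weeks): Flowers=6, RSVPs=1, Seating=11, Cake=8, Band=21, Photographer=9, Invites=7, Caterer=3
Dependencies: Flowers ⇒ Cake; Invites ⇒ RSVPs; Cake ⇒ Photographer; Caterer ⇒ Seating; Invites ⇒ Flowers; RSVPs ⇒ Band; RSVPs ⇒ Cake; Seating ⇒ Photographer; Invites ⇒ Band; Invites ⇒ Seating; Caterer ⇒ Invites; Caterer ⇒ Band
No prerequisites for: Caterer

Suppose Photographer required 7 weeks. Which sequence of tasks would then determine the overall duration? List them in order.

Caterer, Invites, RSVPs, Band

Actual critical path: Caterer→Invites→Flowers→Cake→Photographer = 3+7+6+8+9 = 33 ⇒ 33 weeks.
Since Photographer is critical, the -2 change carries straight to that chain (now 31 weeks).
Now Caterer→Invites→RSVPs→Band = 3+7+1+21 = 32 is longest, so the finish becomes 32 weeks.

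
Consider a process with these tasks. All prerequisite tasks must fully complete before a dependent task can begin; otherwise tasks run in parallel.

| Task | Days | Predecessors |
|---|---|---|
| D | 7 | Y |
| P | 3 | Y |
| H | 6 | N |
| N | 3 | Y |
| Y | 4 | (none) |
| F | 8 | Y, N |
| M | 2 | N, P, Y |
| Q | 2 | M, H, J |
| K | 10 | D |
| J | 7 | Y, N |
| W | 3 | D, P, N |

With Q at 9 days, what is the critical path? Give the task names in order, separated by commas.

Baseline: Y→D→K = 4+7+10 = 21 → 21 days.
Q has 5 days of float (longest path through it is 16).
The binding chain switches to Y→N→J→Q = 4+3+7+9 = 23; finish 23 days.

Y, N, J, Q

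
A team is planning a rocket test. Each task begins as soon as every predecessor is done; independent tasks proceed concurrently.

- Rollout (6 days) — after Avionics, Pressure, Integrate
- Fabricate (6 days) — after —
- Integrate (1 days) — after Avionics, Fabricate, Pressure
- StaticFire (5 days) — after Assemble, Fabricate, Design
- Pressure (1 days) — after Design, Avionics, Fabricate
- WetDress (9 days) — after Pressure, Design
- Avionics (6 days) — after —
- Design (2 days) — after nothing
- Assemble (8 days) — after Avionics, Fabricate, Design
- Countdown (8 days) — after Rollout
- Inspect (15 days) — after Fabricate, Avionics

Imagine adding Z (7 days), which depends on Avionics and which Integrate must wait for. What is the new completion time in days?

Originally the project takes 22 days.
With Z inserted, Integrate now waits for max(Avionics, Fabricate, Pressure, Z).
New critical path: Avionics→Z→Integrate→Rollout→Countdown = 6+7+1+6+8 = 28 ⇒ 28 days.

28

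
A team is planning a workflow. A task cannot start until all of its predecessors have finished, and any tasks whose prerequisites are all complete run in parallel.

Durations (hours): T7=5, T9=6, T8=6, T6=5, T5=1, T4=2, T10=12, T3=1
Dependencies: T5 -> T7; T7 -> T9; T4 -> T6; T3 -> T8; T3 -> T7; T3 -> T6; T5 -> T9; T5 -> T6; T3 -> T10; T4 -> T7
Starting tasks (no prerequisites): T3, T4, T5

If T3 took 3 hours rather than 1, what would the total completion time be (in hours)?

Actual critical path: T3→T10 = 1+12 = 13 ⇒ 13 hours.
T3 is on the critical path; changing it to 3 makes that path 15 hours.
That remains the longest chain; total 15 hours.

15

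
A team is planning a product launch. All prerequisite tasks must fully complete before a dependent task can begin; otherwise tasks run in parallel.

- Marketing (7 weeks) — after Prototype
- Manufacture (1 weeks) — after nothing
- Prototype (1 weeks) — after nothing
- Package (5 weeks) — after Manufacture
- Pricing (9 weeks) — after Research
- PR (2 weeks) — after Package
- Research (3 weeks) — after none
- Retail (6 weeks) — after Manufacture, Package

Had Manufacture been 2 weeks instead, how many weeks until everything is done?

Critical path before the change: Manufacture→Package→Retail = 1+5+6 = 12 giving 12 weeks.
Since Manufacture is critical, the +1 change carries straight to that chain (now 13 weeks).
The critical path is still Manufacture→Package→Retail; finish is now 13 weeks.

13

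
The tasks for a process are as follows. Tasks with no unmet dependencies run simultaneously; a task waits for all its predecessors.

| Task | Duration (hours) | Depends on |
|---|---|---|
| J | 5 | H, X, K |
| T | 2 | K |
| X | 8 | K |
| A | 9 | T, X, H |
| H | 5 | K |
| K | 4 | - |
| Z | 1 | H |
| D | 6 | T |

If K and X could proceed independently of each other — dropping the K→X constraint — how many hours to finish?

18

Original critical path: K→X→A = 4+8+9 = 21 ⇒ 21 hours.
Without K→X, X's earliest start moves from 4 to 0.
The longest chain is now K→H→A = 4+5+9 = 18, so the job takes 18 hours.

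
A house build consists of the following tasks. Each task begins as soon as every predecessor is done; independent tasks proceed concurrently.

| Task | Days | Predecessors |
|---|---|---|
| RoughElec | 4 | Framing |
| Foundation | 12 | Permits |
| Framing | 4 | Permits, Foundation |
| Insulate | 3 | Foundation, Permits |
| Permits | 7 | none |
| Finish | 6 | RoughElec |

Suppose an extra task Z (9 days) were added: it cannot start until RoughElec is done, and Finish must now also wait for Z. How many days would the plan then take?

Originally the plan takes 33 days.
With Z inserted, Finish now waits for max(RoughElec, Z).
New critical path: Permits→Foundation→Framing→RoughElec→Z→Finish = 7+12+4+4+9+6 = 42 ⇒ 42 days.

42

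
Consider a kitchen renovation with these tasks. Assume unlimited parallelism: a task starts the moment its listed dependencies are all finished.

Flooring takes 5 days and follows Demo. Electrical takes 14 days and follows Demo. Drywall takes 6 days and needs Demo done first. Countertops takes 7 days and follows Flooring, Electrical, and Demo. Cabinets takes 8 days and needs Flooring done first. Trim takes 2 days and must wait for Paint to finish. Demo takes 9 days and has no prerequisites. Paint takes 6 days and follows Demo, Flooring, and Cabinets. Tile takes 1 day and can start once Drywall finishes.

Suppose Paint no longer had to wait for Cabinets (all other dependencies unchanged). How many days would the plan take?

Original critical path: Demo→Electrical→Countertops = 9+14+7 = 30 ⇒ 30 days.
Without Cabinets→Paint, Paint's earliest start moves from 22 to 14.
New critical path: Demo→Electrical→Countertops = 9+14+7 = 30 ⇒ 30 days.

30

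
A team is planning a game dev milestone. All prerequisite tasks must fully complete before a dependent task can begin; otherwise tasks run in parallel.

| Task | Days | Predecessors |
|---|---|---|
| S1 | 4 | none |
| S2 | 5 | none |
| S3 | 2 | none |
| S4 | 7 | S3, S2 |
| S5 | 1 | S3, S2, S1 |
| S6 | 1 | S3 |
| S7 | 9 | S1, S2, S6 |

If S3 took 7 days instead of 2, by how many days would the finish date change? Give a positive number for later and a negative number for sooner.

The binding path is S2→S7 = 5+9 = 14; finish at 14 days.
S3 has 2 days of float (longest path through it is 12).
The binding chain switches to S3→S6→S7 = 7+1+9 = 17; finish 17 days.
Change in finish: 17 − 14 = +3 days.

3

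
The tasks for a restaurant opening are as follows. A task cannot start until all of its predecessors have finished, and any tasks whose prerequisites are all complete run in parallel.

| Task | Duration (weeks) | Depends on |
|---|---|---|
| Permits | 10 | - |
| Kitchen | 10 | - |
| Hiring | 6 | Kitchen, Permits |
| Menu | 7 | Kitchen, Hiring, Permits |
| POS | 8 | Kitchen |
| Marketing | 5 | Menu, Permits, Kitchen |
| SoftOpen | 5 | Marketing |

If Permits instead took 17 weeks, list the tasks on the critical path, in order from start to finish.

Permits, Hiring, Menu, Marketing, SoftOpen

Actual critical path: Permits→Hiring→Menu→Marketing→SoftOpen = 10+6+7+5+5 = 33 ⇒ 33 weeks.
Since Permits is critical, the +7 change carries straight to that chain (now 40 weeks).
That remains the longest chain; total 40 weeks.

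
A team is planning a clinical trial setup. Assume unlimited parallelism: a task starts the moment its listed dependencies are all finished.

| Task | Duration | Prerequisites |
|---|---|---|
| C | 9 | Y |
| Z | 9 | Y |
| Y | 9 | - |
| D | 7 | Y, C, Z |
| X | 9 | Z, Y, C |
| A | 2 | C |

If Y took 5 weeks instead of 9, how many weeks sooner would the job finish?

4

Actual critical path: Y→Z→X = 9+9+9 = 27 ⇒ 27 weeks.
Y is on the critical path; changing it to 5 makes that path 23 weeks.
The critical path is still Y→Z→X; finish is now 23 weeks.
Change in finish: 23 − 27 = -4 weeks.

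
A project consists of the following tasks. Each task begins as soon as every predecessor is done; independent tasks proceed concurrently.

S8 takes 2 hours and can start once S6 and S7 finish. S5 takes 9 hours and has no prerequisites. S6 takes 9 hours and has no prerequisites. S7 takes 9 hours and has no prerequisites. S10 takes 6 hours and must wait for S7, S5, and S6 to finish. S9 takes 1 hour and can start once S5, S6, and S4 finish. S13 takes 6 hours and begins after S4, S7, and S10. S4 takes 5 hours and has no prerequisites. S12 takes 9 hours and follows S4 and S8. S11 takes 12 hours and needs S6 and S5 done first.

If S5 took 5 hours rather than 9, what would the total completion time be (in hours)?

21

Critical path before the change: S5→S10→S13 = 9+6+6 = 21 giving 21 hours.
S5 is on the critical path; changing it to 5 makes that path 17 hours.
Now S6→S10→S13 = 9+6+6 = 21 is longest, so the finish becomes 21 hours.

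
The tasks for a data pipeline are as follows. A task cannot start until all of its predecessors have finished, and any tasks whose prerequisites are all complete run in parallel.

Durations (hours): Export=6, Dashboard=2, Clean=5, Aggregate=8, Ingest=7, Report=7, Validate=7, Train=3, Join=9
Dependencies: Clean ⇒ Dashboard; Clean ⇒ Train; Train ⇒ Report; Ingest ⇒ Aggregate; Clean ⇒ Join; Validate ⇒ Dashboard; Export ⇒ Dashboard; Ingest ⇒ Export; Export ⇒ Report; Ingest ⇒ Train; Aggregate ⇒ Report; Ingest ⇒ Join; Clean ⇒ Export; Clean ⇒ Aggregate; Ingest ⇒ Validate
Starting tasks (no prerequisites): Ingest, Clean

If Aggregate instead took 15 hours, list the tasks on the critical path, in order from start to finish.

Ingest, Aggregate, Report

The binding path is Ingest→Aggregate→Report = 7+8+7 = 22; finish at 22 hours.
Since Aggregate is critical, the +7 change carries straight to that chain (now 29 hours).
The critical path is still Ingest→Aggregate→Report; finish is now 29 hours.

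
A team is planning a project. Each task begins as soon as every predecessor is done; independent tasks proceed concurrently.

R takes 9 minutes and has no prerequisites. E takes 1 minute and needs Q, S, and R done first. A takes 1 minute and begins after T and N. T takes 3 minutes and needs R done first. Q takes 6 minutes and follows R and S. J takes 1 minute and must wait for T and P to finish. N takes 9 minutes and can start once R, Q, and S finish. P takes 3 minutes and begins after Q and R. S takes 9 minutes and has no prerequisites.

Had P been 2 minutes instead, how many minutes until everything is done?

The binding path is S→Q→N→A = 9+6+9+1 = 25; finish at 25 minutes.
P has 6 minutes of float (longest path through it is 19).
No other chain overtakes it, so the finish is 25 minutes.

25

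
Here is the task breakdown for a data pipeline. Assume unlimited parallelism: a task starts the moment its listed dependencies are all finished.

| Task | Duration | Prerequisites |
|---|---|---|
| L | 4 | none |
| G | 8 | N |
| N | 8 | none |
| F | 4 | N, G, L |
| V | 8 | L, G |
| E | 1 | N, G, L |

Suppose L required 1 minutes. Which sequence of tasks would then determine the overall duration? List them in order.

N, G, V

The binding path is N→G→V = 8+8+8 = 24; finish at 24 minutes.
L has 12 minutes of float (longest path through it is 12).
No other chain overtakes it, so the finish is 24 minutes.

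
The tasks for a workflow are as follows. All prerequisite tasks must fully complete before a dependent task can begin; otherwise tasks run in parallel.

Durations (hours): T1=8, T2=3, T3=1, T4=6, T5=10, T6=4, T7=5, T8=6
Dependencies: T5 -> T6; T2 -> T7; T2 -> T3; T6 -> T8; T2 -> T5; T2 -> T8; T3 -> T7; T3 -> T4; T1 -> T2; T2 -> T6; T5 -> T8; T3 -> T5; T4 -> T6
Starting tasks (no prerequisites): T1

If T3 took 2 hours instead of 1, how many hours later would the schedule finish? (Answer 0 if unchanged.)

1

Critical path before the change: T1→T2→T3→T5→T6→T8 = 8+3+1+10+4+6 = 32 giving 32 hours.
T3 is on the critical path; changing it to 2 makes that path 33 hours.
The critical path is still T1→T2→T3→T5→T6→T8; finish is now 33 hours.
Change in finish: 33 − 32 = +1 hours.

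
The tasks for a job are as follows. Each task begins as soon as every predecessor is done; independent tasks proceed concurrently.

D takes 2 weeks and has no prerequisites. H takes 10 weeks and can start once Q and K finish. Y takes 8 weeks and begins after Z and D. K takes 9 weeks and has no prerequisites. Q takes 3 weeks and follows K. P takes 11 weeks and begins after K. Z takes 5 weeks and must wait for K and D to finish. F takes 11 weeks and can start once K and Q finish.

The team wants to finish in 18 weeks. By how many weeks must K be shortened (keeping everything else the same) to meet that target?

5

Current finish: 23 weeks; target: 18.
K is on every critical path, so each week cut from K cuts the finish by one (this holds down to a finish of 15).
Need 23 − 18 = 5 weeks off K → K becomes 4 weeks, finish becomes 18.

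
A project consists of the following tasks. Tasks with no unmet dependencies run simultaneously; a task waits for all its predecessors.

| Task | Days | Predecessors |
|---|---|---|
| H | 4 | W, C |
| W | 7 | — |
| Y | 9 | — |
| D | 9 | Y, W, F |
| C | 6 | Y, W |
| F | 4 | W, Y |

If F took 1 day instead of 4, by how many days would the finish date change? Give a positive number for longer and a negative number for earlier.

-3

As given, the longest chain is Y→F→D = 9+4+9 = 22, so the finish is 22 days.
F lies on that path, so at 1 day the path becomes 19 days.
The critical path is still Y→F→D; finish is now 19 days.
Change in finish: 19 − 22 = -3 days.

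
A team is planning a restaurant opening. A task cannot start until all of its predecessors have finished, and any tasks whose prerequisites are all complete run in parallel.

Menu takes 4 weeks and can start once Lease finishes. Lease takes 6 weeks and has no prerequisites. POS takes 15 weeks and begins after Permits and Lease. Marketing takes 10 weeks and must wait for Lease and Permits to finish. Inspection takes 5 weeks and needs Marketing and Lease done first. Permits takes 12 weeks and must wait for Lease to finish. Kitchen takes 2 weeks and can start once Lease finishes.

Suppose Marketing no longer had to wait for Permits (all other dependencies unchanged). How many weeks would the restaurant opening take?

33

With the dependency in place, Lease→Permits→POS = 6+12+15 = 33 sets the finish at 33 weeks.
Without Permits→Marketing, Marketing's earliest start moves from 18 to 6.
New critical path: Lease→Permits→POS = 6+12+15 = 33 ⇒ 33 weeks.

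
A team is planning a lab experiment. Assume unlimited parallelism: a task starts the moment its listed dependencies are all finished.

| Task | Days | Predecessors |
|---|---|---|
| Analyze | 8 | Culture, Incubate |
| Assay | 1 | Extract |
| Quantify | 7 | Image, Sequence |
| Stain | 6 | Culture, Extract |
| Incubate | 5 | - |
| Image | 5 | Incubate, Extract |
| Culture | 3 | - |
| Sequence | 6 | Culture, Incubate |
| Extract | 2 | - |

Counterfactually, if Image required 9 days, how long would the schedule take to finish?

The binding path is Incubate→Sequence→Quantify = 5+6+7 = 18; finish at 18 days.
Image has 1 day of float (longest path through it is 17).
Now Incubate→Image→Quantify = 5+9+7 = 21 is longest, so the finish becomes 21 days.

21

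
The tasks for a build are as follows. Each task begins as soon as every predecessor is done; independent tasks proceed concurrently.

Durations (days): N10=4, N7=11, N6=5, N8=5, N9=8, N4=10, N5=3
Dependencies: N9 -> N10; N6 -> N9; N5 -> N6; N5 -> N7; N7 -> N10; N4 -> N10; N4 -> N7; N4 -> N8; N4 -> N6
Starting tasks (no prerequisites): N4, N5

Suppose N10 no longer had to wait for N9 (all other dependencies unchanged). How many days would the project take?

With the dependency in place, N4→N6→N9→N10 = 10+5+8+4 = 27 sets the finish at 27 days.
Without N9→N10, N10's earliest start moves from 23 to 21.
New critical path: N4→N7→N10 = 10+11+4 = 25 ⇒ 25 days.

25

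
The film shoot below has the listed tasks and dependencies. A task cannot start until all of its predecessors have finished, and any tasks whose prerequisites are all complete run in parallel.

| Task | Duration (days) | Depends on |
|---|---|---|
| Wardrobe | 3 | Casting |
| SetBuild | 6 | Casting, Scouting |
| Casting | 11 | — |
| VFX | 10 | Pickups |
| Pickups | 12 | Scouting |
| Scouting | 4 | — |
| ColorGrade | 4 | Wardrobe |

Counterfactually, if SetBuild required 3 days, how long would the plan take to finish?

26

As given, the longest chain is Scouting→Pickups→VFX = 4+12+10 = 26, so the finish is 26 days.
SetBuild is off the critical path — its longest chain is 17 days, giving 9 of slack.
No other chain overtakes it, so the finish is 26 days.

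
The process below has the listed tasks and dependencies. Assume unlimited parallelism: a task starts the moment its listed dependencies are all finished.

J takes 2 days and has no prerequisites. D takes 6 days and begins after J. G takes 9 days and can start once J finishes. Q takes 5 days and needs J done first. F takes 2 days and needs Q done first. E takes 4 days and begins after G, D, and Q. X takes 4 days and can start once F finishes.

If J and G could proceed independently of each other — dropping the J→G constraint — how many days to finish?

13

With the dependency in place, J→G→E = 2+9+4 = 15 sets the finish at 15 days.
Without J→G, G's earliest start moves from 2 to 0.
After: J→Q→F→X = 2+5+2+4 = 13 → 13 days.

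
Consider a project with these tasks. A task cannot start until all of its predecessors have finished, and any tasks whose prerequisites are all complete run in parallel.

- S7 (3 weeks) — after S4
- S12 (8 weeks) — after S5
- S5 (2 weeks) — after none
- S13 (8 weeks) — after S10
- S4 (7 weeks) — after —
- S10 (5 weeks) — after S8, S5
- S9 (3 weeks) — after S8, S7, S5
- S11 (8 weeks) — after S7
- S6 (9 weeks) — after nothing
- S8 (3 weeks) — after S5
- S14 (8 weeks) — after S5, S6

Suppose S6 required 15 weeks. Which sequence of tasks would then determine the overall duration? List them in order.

S6, S14

Baseline: S4→S7→S11 = 7+3+8 = 18 → 18 weeks.
S6 has 1 week of float (longest path through it is 17).
The binding chain switches to S6→S14 = 15+8 = 23; finish 23 weeks.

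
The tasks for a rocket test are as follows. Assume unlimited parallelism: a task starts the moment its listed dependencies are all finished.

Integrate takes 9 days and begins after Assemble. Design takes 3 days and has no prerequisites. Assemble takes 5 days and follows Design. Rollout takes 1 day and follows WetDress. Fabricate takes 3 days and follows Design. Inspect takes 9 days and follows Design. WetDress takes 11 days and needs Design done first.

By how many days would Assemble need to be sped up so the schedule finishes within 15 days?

2

Current finish: 17 days; target: 15.
Assemble is on every critical path, so each day cut from Assemble cuts the finish by one (this holds down to a finish of 15).
Need 17 − 15 = 2 days off Assemble → Assemble becomes 3 days, finish becomes 15.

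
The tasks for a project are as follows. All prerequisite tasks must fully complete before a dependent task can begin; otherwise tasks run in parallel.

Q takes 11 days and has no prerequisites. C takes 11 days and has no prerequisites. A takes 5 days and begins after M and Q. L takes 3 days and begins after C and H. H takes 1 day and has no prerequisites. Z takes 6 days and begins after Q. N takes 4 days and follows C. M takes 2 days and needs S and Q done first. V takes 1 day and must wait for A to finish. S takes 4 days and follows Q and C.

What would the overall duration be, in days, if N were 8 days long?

23

The binding path is C→S→M→A→V = 11+4+2+5+1 = 23; finish at 23 days.
N has 8 days of float (longest path through it is 15).
That remains the longest chain; total 23 days.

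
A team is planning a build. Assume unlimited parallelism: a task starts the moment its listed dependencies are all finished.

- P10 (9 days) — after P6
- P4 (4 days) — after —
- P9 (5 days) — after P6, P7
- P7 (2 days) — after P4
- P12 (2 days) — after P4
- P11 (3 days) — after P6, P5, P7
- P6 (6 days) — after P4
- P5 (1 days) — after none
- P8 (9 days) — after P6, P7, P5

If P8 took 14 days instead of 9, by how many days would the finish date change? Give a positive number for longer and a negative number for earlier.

5

Baseline: P4→P6→P8 = 4+6+9 = 19 → 19 days.
P8 lies on that path, so at 14 days the path becomes 24 days.
The critical path is still P4→P6→P8; finish is now 24 days.
Change in finish: 24 − 19 = +5 days.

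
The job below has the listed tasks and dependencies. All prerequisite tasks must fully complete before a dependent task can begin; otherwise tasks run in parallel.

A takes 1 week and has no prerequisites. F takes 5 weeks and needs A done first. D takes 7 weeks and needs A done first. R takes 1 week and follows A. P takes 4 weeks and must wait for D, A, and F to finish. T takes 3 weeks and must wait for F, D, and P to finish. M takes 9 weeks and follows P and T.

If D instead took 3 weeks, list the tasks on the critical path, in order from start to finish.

A, F, P, T, M

Critical path before the change: A→D→P→T→M = 1+7+4+3+9 = 24 giving 24 weeks.
D is on the critical path; changing it to 3 makes that path 20 weeks.
Now A→F→P→T→M = 1+5+4+3+9 = 22 is longest, so the finish becomes 22 weeks.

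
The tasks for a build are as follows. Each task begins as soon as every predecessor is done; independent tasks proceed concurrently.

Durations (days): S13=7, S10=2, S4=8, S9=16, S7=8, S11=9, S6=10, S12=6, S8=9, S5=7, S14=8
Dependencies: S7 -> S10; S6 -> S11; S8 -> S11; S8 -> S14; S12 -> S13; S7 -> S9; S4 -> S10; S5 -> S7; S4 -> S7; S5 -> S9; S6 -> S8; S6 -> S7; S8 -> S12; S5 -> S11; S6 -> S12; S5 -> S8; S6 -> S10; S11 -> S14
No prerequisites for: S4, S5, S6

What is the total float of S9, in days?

2

Critical path: S6→S8→S11→S14 = 10+9+9+8 = 36, so the finish is 36 days.
The longest chain containing S9 totals 34 days.
So S9 can slip 36 − 34 = 2 days.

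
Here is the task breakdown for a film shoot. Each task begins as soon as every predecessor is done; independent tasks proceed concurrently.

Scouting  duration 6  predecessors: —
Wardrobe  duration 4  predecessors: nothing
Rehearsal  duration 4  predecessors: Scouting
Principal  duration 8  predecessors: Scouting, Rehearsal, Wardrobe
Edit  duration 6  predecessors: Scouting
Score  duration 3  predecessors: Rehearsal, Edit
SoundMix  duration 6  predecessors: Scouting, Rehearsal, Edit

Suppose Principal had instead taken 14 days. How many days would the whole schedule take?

24

As given, the longest chain is Scouting→Rehearsal→Principal = 6+4+8 = 18, so the finish is 18 days.
Principal is on the critical path; changing it to 14 makes that path 24 days.
No other chain overtakes it, so the finish is 24 days.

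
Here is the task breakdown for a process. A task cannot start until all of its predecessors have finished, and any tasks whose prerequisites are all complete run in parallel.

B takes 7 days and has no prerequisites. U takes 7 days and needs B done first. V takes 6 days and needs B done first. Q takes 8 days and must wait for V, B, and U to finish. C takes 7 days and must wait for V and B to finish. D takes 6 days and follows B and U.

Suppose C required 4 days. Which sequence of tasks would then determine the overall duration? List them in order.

B, U, Q

Critical path before the change: B→U→Q = 7+7+8 = 22 giving 22 days.
C is off the critical path — its longest chain is 20 days, giving 2 of slack.
No other chain overtakes it, so the finish is 22 days.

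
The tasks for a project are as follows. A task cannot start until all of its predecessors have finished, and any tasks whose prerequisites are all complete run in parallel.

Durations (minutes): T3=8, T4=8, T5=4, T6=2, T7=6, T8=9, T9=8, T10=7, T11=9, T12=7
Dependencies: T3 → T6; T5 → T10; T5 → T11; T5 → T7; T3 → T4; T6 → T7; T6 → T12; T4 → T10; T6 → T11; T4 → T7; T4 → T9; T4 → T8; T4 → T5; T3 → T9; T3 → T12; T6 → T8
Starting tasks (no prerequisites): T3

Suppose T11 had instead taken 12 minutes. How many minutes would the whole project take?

32

As given, the longest chain is T3→T4→T5→T11 = 8+8+4+9 = 29, so the finish is 29 minutes.
T11 is on the critical path; changing it to 12 makes that path 32 minutes.
That remains the longest chain; total 32 minutes.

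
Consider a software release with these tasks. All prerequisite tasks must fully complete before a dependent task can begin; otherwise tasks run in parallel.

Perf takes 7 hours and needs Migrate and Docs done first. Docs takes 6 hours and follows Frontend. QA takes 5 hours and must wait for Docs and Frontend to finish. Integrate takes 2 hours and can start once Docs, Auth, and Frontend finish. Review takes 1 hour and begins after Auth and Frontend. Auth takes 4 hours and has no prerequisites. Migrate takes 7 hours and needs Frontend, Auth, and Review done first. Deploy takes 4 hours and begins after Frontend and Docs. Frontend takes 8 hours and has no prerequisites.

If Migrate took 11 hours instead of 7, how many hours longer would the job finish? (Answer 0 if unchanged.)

Actual critical path: Frontend→Review→Migrate→Perf = 8+1+7+7 = 23 ⇒ 23 hours.
Migrate is on the critical path; changing it to 11 makes that path 27 hours.
The critical path is still Frontend→Review→Migrate→Perf; finish is now 27 hours.
Change in finish: 27 − 23 = +4 hours.

4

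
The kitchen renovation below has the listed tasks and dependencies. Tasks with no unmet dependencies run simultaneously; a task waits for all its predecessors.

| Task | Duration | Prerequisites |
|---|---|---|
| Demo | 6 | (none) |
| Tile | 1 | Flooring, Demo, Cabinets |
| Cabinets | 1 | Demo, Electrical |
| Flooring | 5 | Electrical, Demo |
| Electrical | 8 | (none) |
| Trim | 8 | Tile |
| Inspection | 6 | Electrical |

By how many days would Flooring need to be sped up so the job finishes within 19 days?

Current finish: 22 days; target: 19.
Flooring is on every critical path, so each day cut from Flooring cuts the finish by one (this holds down to a finish of 18).
Need 22 − 19 = 3 days off Flooring → Flooring becomes 2 days, finish becomes 19.

3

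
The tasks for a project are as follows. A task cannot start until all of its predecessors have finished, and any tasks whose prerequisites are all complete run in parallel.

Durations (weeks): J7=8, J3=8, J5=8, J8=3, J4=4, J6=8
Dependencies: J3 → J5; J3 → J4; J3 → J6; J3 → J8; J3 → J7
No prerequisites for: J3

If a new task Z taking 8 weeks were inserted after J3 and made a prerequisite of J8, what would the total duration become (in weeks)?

19

Originally the project takes 16 weeks.
With Z inserted, J8 now waits for max(J3, Z).
New critical path: J3→Z→J8 = 8+8+3 = 19 ⇒ 19 weeks.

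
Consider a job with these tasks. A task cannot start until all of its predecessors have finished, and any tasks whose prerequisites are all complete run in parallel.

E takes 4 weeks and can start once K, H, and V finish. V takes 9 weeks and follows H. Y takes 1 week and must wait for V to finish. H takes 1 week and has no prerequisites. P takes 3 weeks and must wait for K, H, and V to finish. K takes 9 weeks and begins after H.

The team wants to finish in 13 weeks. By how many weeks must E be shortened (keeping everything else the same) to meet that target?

1

Current finish: 14 weeks; target: 13.
E is on every critical path, so each week cut from E cuts the finish by one (this holds down to a finish of 13).
Need 14 − 13 = 1 week off E → E becomes 3 weeks, finish becomes 13.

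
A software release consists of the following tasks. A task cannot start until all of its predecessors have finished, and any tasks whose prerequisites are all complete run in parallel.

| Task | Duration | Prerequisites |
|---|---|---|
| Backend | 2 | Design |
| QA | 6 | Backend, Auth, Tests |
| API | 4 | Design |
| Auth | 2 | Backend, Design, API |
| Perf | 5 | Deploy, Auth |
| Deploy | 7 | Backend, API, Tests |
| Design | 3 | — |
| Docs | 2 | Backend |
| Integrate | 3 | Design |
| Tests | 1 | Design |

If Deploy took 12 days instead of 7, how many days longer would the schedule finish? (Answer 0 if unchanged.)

5

Baseline: Design→API→Deploy→Perf = 3+4+7+5 = 19 → 19 days.
Deploy lies on that path, so at 12 days the path becomes 24 days.
That remains the longest chain; total 24 days.
Change in finish: 24 − 19 = +5 days.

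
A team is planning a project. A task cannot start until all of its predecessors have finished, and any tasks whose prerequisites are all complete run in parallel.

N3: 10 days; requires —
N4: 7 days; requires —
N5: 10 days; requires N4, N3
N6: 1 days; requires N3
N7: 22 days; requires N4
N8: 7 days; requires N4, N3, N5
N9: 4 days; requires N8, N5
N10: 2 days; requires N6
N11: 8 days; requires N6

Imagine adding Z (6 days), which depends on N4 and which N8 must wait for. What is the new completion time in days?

31

Originally the project takes 31 days.
With Z inserted, N8 now waits for max(N4, N3, N5, Z).
New critical path: N3→N5→N8→N9 = 10+10+7+4 = 31 ⇒ 31 days.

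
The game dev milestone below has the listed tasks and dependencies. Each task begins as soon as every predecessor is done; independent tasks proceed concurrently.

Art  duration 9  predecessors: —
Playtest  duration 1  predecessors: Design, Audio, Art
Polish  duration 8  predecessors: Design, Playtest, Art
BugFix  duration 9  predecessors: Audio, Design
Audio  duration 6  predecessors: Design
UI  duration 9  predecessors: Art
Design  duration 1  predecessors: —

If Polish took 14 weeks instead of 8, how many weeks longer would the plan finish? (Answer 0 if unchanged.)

As given, the longest chain is Art→Playtest→Polish = 9+1+8 = 18, so the finish is 18 weeks.
Polish is on the critical path; changing it to 14 makes that path 24 weeks.
No other chain overtakes it, so the finish is 24 weeks.
Change in finish: 24 − 18 = +6 weeks.

6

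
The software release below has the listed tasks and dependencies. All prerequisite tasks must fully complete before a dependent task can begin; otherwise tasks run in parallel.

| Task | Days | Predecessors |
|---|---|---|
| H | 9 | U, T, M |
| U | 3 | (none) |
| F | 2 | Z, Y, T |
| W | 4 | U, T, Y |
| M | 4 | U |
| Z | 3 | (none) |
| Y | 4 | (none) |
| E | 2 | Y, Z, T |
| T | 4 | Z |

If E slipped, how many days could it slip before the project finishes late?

U→M→H = 3+4+9 = 16 sets the makespan at 16 days.
Longest path through E: 9 days (earliest finish 9, latest finish 16).
Float = 16 − 9 = 7.

7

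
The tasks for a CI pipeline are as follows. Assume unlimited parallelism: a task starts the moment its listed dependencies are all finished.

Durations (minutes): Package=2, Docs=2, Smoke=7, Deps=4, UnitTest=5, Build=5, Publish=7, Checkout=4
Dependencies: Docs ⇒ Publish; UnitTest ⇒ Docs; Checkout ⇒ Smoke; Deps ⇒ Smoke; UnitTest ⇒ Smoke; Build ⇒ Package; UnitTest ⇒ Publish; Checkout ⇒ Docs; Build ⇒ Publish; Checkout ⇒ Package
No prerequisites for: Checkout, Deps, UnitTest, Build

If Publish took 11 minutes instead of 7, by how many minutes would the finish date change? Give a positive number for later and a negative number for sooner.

Baseline: UnitTest→Docs→Publish = 5+2+7 = 14 → 14 minutes.
Since Publish is critical, the +4 change carries straight to that chain (now 18 minutes).
No other chain overtakes it, so the finish is 18 minutes.
Change in finish: 18 − 14 = +4 minutes.

4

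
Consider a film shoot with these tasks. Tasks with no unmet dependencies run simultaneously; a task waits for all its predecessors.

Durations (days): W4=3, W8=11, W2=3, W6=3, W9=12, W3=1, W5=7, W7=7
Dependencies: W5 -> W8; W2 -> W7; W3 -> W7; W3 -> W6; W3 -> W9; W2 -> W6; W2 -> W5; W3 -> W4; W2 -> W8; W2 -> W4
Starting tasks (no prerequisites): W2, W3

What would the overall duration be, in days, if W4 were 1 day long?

Critical path before the change: W2→W5→W8 = 3+7+11 = 21 giving 21 days.
The longest path through W4 is only 6 days, so W4 has float 15.
That remains the longest chain; total 21 days.

21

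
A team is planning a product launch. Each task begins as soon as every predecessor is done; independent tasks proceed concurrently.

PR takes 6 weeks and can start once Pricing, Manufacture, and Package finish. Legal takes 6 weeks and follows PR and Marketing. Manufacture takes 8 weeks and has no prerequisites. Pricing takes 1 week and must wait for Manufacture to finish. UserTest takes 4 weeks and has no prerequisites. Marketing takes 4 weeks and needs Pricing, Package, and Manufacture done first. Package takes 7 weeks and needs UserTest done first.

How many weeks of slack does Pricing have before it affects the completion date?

2

UserTest→Package→PR→Legal = 4+7+6+6 = 23 sets the makespan at 23 weeks.
Longest path through Pricing: 21 weeks (earliest finish 9, latest finish 11).
Float = 23 − 21 = 2.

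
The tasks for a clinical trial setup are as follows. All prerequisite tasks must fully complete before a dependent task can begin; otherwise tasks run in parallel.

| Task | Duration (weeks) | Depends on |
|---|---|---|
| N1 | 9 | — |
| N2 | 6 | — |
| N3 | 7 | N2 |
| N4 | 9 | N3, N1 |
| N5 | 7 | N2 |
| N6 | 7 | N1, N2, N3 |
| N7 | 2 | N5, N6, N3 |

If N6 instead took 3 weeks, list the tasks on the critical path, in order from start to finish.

The binding path is N2→N3→N6→N7 = 6+7+7+2 = 22; finish at 22 weeks.
N6 is on the critical path; changing it to 3 makes that path 18 weeks.
Now N2→N3→N4 = 6+7+9 = 22 is longest, so the finish becomes 22 weeks.

N2, N3, N4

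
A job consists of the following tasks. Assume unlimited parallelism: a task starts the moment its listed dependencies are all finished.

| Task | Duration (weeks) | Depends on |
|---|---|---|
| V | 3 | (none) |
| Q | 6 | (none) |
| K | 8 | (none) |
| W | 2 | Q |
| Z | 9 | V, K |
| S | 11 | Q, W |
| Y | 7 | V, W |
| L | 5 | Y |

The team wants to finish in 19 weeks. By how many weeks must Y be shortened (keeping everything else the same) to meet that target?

Current finish: 20 weeks; target: 19.
Y is on every critical path, so each week cut from Y cuts the finish by one (this holds down to a finish of 19).
Need 20 − 19 = 1 week off Y → Y becomes 6 weeks, finish becomes 19.

1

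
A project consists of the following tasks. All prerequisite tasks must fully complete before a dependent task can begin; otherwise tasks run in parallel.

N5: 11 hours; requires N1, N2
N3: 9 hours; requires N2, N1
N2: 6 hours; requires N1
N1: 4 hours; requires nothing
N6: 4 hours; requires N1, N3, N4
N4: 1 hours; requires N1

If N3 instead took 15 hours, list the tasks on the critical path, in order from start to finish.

N1, N2, N3, N6

As given, the longest chain is N1→N2→N3→N6 = 4+6+9+4 = 23, so the finish is 23 hours.
N3 is on the critical path; changing it to 15 makes that path 29 hours.
That remains the longest chain; total 29 hours.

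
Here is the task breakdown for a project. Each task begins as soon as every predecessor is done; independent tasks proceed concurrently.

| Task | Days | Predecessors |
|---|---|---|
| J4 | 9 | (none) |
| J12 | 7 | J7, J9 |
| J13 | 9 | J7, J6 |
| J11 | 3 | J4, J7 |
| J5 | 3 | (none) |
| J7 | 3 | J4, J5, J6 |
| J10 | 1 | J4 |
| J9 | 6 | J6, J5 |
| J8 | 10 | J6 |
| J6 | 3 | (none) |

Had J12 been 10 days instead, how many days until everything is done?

As given, the longest chain is J4→J7→J13 = 9+3+9 = 21, so the finish is 21 days.
J12 is off the critical path — its longest chain is 19 days, giving 2 of slack.
The binding chain switches to J4→J7→J12 = 9+3+10 = 22; finish 22 days.

22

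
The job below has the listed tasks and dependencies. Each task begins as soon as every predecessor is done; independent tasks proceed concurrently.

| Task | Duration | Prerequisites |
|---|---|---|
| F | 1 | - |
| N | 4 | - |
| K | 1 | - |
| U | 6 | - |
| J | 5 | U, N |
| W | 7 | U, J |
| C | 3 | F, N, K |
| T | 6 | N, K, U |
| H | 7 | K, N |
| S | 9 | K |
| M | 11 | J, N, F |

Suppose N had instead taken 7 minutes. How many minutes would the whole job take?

The binding path is U→J→M = 6+5+11 = 22; finish at 22 minutes.
N has 2 minutes of float (longest path through it is 20).
The binding chain switches to N→J→M = 7+5+11 = 23; finish 23 minutes.

23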